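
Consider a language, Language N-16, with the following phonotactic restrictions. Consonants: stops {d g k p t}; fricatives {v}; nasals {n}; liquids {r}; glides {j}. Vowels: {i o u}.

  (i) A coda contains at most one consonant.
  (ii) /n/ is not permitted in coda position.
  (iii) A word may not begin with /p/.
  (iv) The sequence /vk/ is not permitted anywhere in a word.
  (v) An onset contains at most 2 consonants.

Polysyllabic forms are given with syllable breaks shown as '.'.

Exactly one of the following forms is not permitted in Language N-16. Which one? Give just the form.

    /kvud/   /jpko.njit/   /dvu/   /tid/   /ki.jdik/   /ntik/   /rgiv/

/jpko.njit/

/kvud/ — σ1 onset /kv/ (2C), coda /d/ ok → permitted
/jpko.njit/ — violates constraint (v): syllable 1 onset /jpk/ has 3 consonants (> 2) → not permitted
/dvu/ — σ1 onset /dv/ (2C), coda /∅/ ok → permitted
/tid/ — σ1 onset /t/, coda /d/ ok → permitted
/ki.jdik/ — σ1 onset /k/, coda /∅/ ok; σ2 onset /jd/ (2C), coda /k/ ok → permitted
/ntik/ — σ1 onset /nt/ (2C), coda /k/ ok → permitted
/rgiv/ — σ1 onset /rg/ (2C), coda /v/ ok → permitted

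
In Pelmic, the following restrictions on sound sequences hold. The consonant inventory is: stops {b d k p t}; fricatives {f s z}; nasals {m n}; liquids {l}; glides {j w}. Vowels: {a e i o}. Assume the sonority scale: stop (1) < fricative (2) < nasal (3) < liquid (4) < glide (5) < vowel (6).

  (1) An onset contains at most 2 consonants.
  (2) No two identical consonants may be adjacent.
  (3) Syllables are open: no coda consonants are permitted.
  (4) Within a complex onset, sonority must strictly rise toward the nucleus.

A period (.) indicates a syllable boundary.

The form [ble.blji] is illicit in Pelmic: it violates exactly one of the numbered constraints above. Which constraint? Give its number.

1

[ble.blji]: syllable 2 onset /blj/ has 3 consonants (> 2).
This is a violation of constraint 1: "An onset contains at most 2 consonants."
The remaining constraints (2, 3, 4) are satisfied.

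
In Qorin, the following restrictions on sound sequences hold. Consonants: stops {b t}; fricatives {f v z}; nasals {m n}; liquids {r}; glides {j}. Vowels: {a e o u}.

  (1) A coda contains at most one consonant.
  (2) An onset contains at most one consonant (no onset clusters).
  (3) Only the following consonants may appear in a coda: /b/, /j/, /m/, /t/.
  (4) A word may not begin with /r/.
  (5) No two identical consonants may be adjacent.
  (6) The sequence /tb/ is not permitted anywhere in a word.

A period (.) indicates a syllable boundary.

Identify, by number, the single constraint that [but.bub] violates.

[but.bub]: contains banned sequence /tb/.
This is a violation of constraint 6: "The sequence /tb/ is not permitted anywhere in a word."
The remaining constraints (1, 2, 3, 4, 5) are satisfied.

6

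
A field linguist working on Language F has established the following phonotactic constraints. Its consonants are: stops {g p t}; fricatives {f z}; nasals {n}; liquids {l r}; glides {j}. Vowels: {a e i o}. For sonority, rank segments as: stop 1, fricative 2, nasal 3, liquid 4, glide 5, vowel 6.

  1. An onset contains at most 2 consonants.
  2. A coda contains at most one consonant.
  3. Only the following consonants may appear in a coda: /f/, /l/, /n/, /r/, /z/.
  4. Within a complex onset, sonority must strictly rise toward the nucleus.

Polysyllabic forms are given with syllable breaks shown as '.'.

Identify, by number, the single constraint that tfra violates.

1

tfra: syllable 1 onset /tfr/ has 3 consonants (> 2).
This is a violation of constraint 1: "An onset contains at most 2 consonants."
The remaining constraints (2, 3, 4) are satisfied.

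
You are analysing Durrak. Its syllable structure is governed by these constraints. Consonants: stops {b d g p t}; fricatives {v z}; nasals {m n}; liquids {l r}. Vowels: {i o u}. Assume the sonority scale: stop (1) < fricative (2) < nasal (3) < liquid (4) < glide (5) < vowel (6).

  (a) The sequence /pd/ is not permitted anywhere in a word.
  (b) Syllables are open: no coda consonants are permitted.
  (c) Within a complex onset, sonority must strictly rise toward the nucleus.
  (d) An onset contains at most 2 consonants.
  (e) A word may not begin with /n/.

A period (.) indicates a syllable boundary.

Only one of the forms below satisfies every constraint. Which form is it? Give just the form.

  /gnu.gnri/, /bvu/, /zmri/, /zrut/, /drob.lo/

/gnu.gnri/ — violates constraint (d): syllable 2 onset /gnr/ has 3 consonants (> 2) → not permitted
/bvu/ — σ1 onset /bv/ (1→2 rises), coda /∅/ ok → permitted
/zmri/ — violates constraint (d): syllable 1 onset /zmr/ has 3 consonants (> 2) → not permitted
/zrut/ — violates constraint (b): syllable 1 coda /t/ has 1 consonant (> 0) → not permitted
/drob.lo/ — violates constraint (b): syllable 1 coda /b/ has 1 consonant (> 0) → not permitted

/bvu/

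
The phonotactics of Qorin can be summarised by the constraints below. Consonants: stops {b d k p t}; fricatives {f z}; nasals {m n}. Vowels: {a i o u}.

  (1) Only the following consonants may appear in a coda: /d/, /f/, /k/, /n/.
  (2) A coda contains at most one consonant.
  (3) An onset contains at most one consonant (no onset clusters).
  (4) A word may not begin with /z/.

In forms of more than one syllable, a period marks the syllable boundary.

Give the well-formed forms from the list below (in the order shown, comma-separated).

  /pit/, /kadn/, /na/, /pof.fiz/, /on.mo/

/na/, /on.mo/

/pit/ — violates constraint 1: syllable 1 coda contains /t/, which is not a licensed coda consonant → ill-formed
/kadn/ — violates constraint 2: syllable 1 coda /dn/ has 2 consonants (> 1) → ill-formed
/na/ — σ1 onset /n/, coda /∅/ ok → well-formed
/pof.fiz/ — violates constraint 1: syllable 2 coda contains /z/, which is not a licensed coda consonant → ill-formed
/on.mo/ — σ1 onset /∅/, coda /n/ ok; σ2 onset /m/, coda /∅/ ok → well-formed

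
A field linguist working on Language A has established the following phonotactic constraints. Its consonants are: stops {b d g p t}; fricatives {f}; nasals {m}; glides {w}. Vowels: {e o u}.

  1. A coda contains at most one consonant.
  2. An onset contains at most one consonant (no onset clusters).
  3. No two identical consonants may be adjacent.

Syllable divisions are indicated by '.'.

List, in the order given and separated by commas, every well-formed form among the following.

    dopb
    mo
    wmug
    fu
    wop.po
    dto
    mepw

mo, fu

dopb — violates constraint 1: syllable 1 coda /pb/ has 2 consonants (> 1) → ill-formed
mo — σ1 onset /m/, coda /∅/ ok → well-formed
wmug — violates constraint 2: syllable 1 onset /wm/ has 2 consonants (> 1) → ill-formed
fu — σ1 onset /f/, coda /∅/ ok → well-formed
wop.po — violates constraint 3: adjacent identical consonants /pp/ → ill-formed
dto — violates constraint 2: syllable 1 onset /dt/ has 2 consonants (> 1) → ill-formed
mepw — violates constraint 1: syllable 1 coda /pw/ has 2 consonants (> 1) → ill-formed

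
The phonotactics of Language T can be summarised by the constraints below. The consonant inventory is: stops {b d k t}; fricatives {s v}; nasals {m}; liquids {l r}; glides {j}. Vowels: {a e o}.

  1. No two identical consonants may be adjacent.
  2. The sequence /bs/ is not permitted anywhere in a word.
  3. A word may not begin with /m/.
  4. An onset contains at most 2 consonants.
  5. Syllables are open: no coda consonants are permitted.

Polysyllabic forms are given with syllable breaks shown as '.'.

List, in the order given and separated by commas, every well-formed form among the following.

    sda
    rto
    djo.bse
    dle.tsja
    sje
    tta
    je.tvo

sda, rto, sje, je.tvo

sda — σ1 onset /sd/ (2C), coda /∅/ ok → well-formed
rto — σ1 onset /rt/ (2C), coda /∅/ ok → well-formed
djo.bse — violates constraint 2: contains banned sequence /bs/ → ill-formed
dle.tsja — violates constraint 4: syllable 2 onset /tsj/ has 3 consonants (> 2) → ill-formed
sje — σ1 onset /sj/ (2C), coda /∅/ ok → well-formed
tta — violates constraint 1: adjacent identical consonants /tt/ → ill-formed
je.tvo — σ1 onset /j/, coda /∅/ ok; σ2 onset /tv/ (2C), coda /∅/ ok → well-formed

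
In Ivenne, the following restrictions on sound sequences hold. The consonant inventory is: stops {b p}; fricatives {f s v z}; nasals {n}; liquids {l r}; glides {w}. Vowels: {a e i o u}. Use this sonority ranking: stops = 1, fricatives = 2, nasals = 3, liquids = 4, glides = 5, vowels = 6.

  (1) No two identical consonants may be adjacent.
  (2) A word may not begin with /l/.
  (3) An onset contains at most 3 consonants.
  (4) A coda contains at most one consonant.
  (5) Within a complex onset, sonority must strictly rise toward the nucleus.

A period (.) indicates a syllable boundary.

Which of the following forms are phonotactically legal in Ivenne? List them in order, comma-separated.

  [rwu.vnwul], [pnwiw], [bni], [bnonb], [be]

[rwu.vnwul] — σ1 onset /rw/ (4→5 rises), coda /∅/ ok; σ2 onset /vnw/ (2→3→5 rises), coda /l/ ok → phonotactically legal
[pnwiw] — σ1 onset /pnw/ (1→3→5 rises), coda /w/ ok → phonotactically legal
[bni] — σ1 onset /bn/ (1→3 rises), coda /∅/ ok → phonotactically legal
[bnonb] — violates constraint 4: syllable 1 coda /nb/ has 2 consonants (> 1) → phonotactically illegal
[be] — σ1 onset /b/, coda /∅/ ok → phonotactically legal

[rwu.vnwul], [pnwiw], [bni], [be]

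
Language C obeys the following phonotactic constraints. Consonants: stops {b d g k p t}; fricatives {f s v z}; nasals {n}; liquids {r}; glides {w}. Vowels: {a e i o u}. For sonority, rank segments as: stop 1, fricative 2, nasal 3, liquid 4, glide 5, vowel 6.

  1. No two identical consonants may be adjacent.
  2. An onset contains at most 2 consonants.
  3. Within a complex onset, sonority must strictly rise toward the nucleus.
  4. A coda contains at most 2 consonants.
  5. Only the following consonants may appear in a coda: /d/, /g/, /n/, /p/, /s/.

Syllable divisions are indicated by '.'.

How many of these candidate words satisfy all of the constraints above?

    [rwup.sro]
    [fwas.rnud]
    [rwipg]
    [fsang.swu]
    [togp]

3

[rwup.sro] — σ1 onset /rw/ (4→5 rises), coda /p/ ok; σ2 onset /sr/ (2→4 rises), coda /∅/ ok → well-formed
[fwas.rnud] — violates constraint 3: syllable 2 onset /rn/: /r/ (liquid, 4) → /n/ (nasal, 3) does not rise → ill-formed
[rwipg] — σ1 onset /rw/ (4→5 rises), coda /pg/ (2C) ok → well-formed
[fsang.swu] — violates constraint 3: syllable 1 onset /fs/: /f/ (fricative, 2) → /s/ (fricative, 2) does not rise → ill-formed
[togp] — σ1 onset /t/, coda /gp/ (2C) ok → well-formed
Well-formed: [rwup.sro], [rwipg], [togp] → 3.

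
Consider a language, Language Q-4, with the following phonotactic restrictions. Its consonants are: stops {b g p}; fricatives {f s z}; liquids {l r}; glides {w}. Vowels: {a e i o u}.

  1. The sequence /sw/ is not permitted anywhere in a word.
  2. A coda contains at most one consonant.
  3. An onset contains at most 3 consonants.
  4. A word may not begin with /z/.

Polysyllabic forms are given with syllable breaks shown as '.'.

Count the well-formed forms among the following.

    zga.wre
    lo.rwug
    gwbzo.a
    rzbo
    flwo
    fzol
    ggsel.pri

zga.wre — violates constraint 4: word begins with /z/ → ill-formed
lo.rwug — σ1 onset /l/, coda /∅/ ok; σ2 onset /rw/ (2C), coda /g/ ok → well-formed
gwbzo.a — violates constraint 3: syllable 1 onset /gwbz/ has 4 consonants (> 3) → ill-formed
rzbo — σ1 onset /rzb/ (3C), coda /∅/ ok → well-formed
flwo — σ1 onset /flw/ (3C), coda /∅/ ok → well-formed
fzol — σ1 onset /fz/ (2C), coda /l/ ok → well-formed
ggsel.pri — σ1 onset /ggs/ (3C), coda /l/ ok; σ2 onset /pr/ (2C), coda /∅/ ok → well-formed
Well-formed: lo.rwug, rzbo, flwo, fzol, ggsel.pri → 5.

5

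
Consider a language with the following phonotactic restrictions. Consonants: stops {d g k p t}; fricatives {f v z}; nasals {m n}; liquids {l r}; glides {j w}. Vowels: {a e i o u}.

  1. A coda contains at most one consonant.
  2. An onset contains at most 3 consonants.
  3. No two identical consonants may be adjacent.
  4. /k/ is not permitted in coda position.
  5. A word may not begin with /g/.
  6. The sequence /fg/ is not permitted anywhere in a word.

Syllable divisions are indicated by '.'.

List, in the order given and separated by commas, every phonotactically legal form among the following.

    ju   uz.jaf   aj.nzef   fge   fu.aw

ju, uz.jaf, aj.nzef, fu.aw

ju — σ1 onset /j/, coda /∅/ ok → phonotactically legal
uz.jaf — σ1 onset /∅/, coda /z/ ok; σ2 onset /j/, coda /f/ ok → phonotactically legal
aj.nzef — σ1 onset /∅/, coda /j/ ok; σ2 onset /nz/ (2C), coda /f/ ok → phonotactically legal
fge — violates constraint 6: contains banned sequence /fg/ → phonotactically illegal
fu.aw — σ1 onset /f/, coda /∅/ ok; σ2 onset /∅/, coda /w/ ok → phonotactically legal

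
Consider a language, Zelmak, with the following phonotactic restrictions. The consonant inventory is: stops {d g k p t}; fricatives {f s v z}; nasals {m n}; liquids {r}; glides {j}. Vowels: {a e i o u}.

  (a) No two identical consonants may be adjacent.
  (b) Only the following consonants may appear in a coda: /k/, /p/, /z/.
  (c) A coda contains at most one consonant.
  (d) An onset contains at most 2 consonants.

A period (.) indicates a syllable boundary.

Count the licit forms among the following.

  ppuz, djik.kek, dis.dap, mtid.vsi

0

ppuz — violates constraint (a): adjacent identical consonants /pp/ → illicit
djik.kek — violates constraint (a): adjacent identical consonants /kk/ → illicit
dis.dap — violates constraint (b): syllable 1 coda contains /s/, which is not a licensed coda consonant → illicit
mtid.vsi — violates constraint (b): syllable 1 coda contains /d/, which is not a licensed coda consonant → illicit
No form is licit → 0.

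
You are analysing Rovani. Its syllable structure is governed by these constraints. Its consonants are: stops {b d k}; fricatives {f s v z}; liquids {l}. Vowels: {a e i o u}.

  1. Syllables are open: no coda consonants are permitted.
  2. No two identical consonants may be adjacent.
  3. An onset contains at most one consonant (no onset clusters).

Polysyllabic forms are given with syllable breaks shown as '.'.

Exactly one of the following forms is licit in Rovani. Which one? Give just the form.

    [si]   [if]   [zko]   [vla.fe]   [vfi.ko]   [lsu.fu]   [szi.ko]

[si] — σ1 onset /s/, coda /∅/ ok → licit
[if] — violates constraint 1: syllable 1 coda /f/ has 1 consonant (> 0) → illicit
[zko] — violates constraint 3: syllable 1 onset /zk/ has 2 consonants (> 1) → illicit
[vla.fe] — violates constraint 3: syllable 1 onset /vl/ has 2 consonants (> 1) → illicit
[vfi.ko] — violates constraint 3: syllable 1 onset /vf/ has 2 consonants (> 1) → illicit
[lsu.fu] — violates constraint 3: syllable 1 onset /ls/ has 2 consonants (> 1) → illicit
[szi.ko] — violates constraint 3: syllable 1 onset /sz/ has 2 consonants (> 1) → illicit

[si]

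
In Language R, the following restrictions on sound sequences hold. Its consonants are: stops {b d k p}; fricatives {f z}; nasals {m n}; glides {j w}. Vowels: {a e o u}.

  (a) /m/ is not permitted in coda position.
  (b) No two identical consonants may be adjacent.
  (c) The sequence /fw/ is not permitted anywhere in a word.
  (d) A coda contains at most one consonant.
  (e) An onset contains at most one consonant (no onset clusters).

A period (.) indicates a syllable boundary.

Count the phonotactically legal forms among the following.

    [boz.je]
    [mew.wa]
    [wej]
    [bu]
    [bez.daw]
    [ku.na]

[boz.je] — σ1 onset /b/, coda /z/ ok; σ2 onset /j/, coda /∅/ ok → phonotactically legal
[mew.wa] — violates constraint (b): adjacent identical consonants /ww/ → phonotactically illegal
[wej] — σ1 onset /w/, coda /j/ ok → phonotactically legal
[bu] — σ1 onset /b/, coda /∅/ ok → phonotactically legal
[bez.daw] — σ1 onset /b/, coda /z/ ok; σ2 onset /d/, coda /w/ ok → phonotactically legal
[ku.na] — σ1 onset /k/, coda /∅/ ok; σ2 onset /n/, coda /∅/ ok → phonotactically legal
Phonotactically legal: [boz.je], [wej], [bu], [bez.daw], [ku.na] → 5.

5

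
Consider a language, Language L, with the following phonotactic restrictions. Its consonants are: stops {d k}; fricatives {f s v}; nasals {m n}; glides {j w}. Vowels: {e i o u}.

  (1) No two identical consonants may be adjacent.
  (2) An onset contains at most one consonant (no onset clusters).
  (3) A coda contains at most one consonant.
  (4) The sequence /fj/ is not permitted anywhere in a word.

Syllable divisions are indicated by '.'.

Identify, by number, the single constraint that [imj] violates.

3

[imj]: syllable 1 coda /mj/ has 2 consonants (> 1).
This is a violation of constraint 3: "A coda contains at most one consonant."
The remaining constraints (1, 2, 4) are satisfied.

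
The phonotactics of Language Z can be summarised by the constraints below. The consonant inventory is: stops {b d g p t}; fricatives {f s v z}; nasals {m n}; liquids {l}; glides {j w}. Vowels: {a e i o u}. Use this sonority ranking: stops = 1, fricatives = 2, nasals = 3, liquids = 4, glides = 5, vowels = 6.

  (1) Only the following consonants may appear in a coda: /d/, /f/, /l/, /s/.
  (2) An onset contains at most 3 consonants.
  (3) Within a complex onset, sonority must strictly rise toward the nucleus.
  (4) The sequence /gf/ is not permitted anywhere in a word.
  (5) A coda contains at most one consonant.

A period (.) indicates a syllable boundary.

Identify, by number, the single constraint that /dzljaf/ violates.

/dzljaf/: syllable 1 onset /dzlj/ has 4 consonants (> 3).
This is a violation of constraint 2: "An onset contains at most 3 consonants."
The remaining constraints (1, 3, 4, 5) are satisfied.

2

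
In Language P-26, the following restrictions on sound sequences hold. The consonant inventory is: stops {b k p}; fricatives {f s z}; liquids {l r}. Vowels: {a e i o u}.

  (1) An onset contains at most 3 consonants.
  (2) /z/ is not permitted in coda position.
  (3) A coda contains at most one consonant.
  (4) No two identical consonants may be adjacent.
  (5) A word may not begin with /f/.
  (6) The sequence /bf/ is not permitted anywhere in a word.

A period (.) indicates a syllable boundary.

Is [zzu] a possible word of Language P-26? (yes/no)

[zzu] — violates constraint 4: adjacent identical consonants /zz/ → phonotactically illegal

no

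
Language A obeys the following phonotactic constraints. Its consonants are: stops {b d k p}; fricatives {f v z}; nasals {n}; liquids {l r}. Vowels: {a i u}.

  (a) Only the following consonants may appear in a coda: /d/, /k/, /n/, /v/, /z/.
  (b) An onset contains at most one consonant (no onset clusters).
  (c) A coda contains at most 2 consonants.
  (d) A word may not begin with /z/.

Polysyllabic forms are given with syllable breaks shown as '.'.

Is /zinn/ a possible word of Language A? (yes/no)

no

/zinn/ — violates constraint (d): word begins with /z/ → ill-formed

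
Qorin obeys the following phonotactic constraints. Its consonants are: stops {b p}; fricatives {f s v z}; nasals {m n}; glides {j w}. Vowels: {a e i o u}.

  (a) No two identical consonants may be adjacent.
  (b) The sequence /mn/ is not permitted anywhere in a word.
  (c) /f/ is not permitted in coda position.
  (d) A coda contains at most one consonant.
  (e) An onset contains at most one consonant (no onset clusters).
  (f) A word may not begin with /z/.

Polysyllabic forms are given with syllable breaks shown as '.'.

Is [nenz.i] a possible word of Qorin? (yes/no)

no

[nenz.i] — violates constraint (d): syllable 1 coda /nz/ has 2 consonants (> 1) → not permitted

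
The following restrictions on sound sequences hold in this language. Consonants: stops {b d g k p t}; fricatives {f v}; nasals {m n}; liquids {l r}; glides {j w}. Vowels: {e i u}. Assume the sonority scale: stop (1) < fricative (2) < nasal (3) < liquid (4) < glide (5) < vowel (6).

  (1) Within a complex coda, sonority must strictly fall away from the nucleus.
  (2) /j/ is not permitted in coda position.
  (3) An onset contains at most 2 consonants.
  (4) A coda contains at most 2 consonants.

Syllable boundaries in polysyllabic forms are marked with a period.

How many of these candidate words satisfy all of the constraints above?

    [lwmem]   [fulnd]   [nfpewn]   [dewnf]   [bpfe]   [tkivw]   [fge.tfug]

1

[lwmem] — violates constraint 3: syllable 1 onset /lwm/ has 3 consonants (> 2) → phonotactically illegal
[fulnd] — violates constraint 4: syllable 1 coda /lnd/ has 3 consonants (> 2) → phonotactically illegal
[nfpewn] — violates constraint 3: syllable 1 onset /nfp/ has 3 consonants (> 2) → phonotactically illegal
[dewnf] — violates constraint 4: syllable 1 coda /wnf/ has 3 consonants (> 2) → phonotactically illegal
[bpfe] — violates constraint 3: syllable 1 onset /bpf/ has 3 consonants (> 2) → phonotactically illegal
[tkivw] — violates constraint 1: syllable 1 coda /vw/: /v/ (fricative, 2) → /w/ (glide, 5) does not fall → phonotactically illegal
[fge.tfug] — σ1 onset /fg/ (2C), coda /∅/ ok; σ2 onset /tf/ (2C), coda /g/ ok → phonotactically legal
Phonotactically legal: [fge.tfug] → 1.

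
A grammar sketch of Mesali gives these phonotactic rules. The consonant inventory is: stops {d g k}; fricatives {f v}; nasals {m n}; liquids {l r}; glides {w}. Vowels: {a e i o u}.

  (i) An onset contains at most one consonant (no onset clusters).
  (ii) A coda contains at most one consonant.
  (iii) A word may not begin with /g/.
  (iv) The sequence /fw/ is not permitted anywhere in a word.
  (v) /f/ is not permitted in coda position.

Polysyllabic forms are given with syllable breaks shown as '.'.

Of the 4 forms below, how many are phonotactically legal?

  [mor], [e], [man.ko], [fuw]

[mor] — σ1 onset /m/, coda /r/ ok → phonotactically legal
[e] — σ1 onset /∅/, coda /∅/ ok → phonotactically legal
[man.ko] — σ1 onset /m/, coda /n/ ok; σ2 onset /k/, coda /∅/ ok → phonotactically legal
[fuw] — σ1 onset /f/, coda /w/ ok → phonotactically legal
Phonotactically legal: [mor], [e], [man.ko], [fuw] → 4.

4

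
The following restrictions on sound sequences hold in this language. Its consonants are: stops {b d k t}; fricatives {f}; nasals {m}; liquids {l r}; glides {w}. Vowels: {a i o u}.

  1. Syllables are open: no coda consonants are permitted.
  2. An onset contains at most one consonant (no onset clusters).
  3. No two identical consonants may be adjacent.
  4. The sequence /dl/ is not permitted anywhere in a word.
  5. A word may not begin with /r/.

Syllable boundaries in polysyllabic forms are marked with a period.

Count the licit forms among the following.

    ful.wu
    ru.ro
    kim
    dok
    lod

ful.wu — violates constraint 1: syllable 1 coda /l/ has 1 consonant (> 0) → illicit
ru.ro — violates constraint 5: word begins with /r/ → illicit
kim — violates constraint 1: syllable 1 coda /m/ has 1 consonant (> 0) → illicit
dok — violates constraint 1: syllable 1 coda /k/ has 1 consonant (> 0) → illicit
lod — violates constraint 1: syllable 1 coda /d/ has 1 consonant (> 0) → illicit
No form is licit → 0.

0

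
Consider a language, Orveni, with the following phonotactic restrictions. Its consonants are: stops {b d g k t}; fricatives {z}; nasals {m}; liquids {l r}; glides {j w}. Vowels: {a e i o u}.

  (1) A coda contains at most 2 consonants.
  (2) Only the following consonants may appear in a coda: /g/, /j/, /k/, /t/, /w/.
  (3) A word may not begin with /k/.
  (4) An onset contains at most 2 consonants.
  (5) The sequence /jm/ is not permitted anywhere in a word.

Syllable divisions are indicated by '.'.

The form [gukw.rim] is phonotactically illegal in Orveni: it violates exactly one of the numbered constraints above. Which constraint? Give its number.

[gukw.rim]: syllable 2 coda contains /m/, which is not a licensed coda consonant.
This is a violation of constraint 2: "Only the following consonants may appear in a coda: /g/, /j/, /k/, /t/, /w/."
The remaining constraints (1, 3, 4, 5) are satisfied.

2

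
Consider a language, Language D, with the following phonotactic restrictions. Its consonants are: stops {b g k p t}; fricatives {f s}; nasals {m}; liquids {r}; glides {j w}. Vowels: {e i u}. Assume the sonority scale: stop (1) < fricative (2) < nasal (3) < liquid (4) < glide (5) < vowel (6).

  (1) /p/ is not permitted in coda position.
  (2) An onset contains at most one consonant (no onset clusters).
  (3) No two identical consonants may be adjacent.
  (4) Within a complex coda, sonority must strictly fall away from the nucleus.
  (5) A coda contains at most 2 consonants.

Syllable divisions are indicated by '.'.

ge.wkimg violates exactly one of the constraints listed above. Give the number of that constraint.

ge.wkimg: syllable 2 onset /wk/ has 2 consonants (> 1).
This is a violation of constraint 2: "An onset contains at most one consonant (no onset clusters)."
The remaining constraints (1, 3, 4, 5) are satisfied.

2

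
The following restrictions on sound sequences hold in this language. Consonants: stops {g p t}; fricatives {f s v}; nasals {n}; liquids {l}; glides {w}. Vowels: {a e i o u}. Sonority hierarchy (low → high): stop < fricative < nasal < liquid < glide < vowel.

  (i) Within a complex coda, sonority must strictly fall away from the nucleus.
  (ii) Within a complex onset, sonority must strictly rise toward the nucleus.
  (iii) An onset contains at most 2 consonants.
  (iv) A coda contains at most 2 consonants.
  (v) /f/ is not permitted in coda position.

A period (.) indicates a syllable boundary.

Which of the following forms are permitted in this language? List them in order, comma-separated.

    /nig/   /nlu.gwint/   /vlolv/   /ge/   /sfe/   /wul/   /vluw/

/nig/, /nlu.gwint/, /vlolv/, /ge/, /wul/, /vluw/

/nig/ — σ1 onset /n/, coda /g/ ok → permitted
/nlu.gwint/ — σ1 onset /nl/ (3→4 rises), coda /∅/ ok; σ2 onset /gw/ (1→5 rises), coda /nt/ (3→1 falls) ok → permitted
/vlolv/ — σ1 onset /vl/ (2→4 rises), coda /lv/ (4→2 falls) ok → permitted
/ge/ — σ1 onset /g/, coda /∅/ ok → permitted
/sfe/ — violates constraint (ii): syllable 1 onset /sf/: /s/ (fricative, 2) → /f/ (fricative, 2) does not rise → not permitted
/wul/ — σ1 onset /w/, coda /l/ ok → permitted
/vluw/ — σ1 onset /vl/ (2→4 rises), coda /w/ ok → permitted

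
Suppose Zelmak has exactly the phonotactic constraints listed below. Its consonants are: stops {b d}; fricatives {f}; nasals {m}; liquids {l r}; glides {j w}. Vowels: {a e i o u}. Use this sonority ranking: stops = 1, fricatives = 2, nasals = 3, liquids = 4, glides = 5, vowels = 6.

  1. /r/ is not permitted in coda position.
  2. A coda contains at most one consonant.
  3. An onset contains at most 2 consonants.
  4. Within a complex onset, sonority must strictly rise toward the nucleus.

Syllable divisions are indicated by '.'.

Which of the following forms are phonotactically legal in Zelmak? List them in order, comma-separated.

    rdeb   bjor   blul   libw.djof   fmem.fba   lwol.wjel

blul

rdeb — violates constraint 4: syllable 1 onset /rd/: /r/ (liquid, 4) → /d/ (stop, 1) does not rise → phonotactically illegal
bjor — violates constraint 1: syllable 1 coda contains /r/ → phonotactically illegal
blul — σ1 onset /bl/ (1→4 rises), coda /l/ ok → phonotactically legal
libw.djof — violates constraint 2: syllable 1 coda /bw/ has 2 consonants (> 1) → phonotactically illegal
fmem.fba — violates constraint 4: syllable 2 onset /fb/: /f/ (fricative, 2) → /b/ (stop, 1) does not rise → phonotactically illegal
lwol.wjel — violates constraint 4: syllable 2 onset /wj/: /w/ (glide, 5) → /j/ (glide, 5) does not rise → phonotactically illegal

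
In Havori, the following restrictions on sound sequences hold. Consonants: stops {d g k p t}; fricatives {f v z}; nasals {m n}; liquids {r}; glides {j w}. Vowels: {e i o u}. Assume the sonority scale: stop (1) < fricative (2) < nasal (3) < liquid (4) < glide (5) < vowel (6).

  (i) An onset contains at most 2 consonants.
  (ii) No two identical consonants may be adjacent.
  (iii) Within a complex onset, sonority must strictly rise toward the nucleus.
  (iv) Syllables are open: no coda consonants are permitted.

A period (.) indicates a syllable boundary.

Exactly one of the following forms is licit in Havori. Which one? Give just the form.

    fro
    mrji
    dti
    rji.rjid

fro — σ1 onset /fr/ (2→4 rises), coda /∅/ ok → licit
mrji — violates constraint (i): syllable 1 onset /mrj/ has 3 consonants (> 2) → illicit
dti — violates constraint (iii): syllable 1 onset /dt/: /d/ (stop, 1) → /t/ (stop, 1) does not rise → illicit
rji.rjid — violates constraint (iv): syllable 2 coda /d/ has 1 consonant (> 0) → illicit

fro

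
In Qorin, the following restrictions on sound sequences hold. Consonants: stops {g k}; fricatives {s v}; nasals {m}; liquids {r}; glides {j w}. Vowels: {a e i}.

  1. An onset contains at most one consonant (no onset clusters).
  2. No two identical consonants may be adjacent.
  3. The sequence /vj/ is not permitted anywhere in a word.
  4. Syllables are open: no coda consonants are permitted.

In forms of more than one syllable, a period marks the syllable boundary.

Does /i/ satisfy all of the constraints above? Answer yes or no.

/i/ — σ1 onset /∅/, coda /∅/ ok → well-formed

yes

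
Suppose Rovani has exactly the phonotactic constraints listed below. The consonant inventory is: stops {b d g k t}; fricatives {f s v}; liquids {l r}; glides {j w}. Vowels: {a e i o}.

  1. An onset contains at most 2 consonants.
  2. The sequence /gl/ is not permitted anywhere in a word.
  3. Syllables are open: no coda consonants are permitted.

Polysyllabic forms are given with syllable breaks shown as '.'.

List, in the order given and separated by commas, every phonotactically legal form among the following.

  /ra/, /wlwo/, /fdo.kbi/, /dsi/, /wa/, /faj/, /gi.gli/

/ra/ — σ1 onset /r/, coda /∅/ ok → phonotactically legal
/wlwo/ — violates constraint 1: syllable 1 onset /wlw/ has 3 consonants (> 2) → phonotactically illegal
/fdo.kbi/ — σ1 onset /fd/ (2C), coda /∅/ ok; σ2 onset /kb/ (2C), coda /∅/ ok → phonotactically legal
/dsi/ — σ1 onset /ds/ (2C), coda /∅/ ok → phonotactically legal
/wa/ — σ1 onset /w/, coda /∅/ ok → phonotactically legal
/faj/ — violates constraint 3: syllable 1 coda /j/ has 1 consonant (> 0) → phonotactically illegal
/gi.gli/ — violates constraint 2: contains banned sequence /gl/ → phonotactically illegal

/ra/, /fdo.kbi/, /dsi/, /wa/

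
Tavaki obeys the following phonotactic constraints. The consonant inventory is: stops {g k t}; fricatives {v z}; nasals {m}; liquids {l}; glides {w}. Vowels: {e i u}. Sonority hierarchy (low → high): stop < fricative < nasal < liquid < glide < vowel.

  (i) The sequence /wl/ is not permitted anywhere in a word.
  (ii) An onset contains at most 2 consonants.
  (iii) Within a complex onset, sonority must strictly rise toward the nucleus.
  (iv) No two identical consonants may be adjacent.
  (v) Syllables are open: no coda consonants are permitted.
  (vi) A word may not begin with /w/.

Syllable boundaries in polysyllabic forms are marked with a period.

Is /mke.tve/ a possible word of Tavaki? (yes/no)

no

/mke.tve/ — violates constraint (iii): syllable 1 onset /mk/: /m/ (nasal, 3) → /k/ (stop, 1) does not rise → not permitted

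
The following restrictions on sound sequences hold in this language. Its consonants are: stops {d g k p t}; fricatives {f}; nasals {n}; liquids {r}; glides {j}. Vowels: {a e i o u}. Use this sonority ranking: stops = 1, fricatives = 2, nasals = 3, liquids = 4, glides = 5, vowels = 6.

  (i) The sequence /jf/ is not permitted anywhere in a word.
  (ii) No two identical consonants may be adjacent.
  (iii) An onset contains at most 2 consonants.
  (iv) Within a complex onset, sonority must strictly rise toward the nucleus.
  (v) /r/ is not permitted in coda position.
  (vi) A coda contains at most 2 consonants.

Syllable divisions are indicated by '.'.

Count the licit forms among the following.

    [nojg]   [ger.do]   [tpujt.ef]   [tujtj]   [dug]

2

[nojg] — σ1 onset /n/, coda /jg/ (2C) ok → licit
[ger.do] — violates constraint (v): syllable 1 coda contains /r/ → illicit
[tpujt.ef] — violates constraint (iv): syllable 1 onset /tp/: /t/ (stop, 1) → /p/ (stop, 1) does not rise → illicit
[tujtj] — violates constraint (vi): syllable 1 coda /jtj/ has 3 consonants (> 2) → illicit
[dug] — σ1 onset /d/, coda /g/ ok → licit
Licit: [nojg], [dug] → 2.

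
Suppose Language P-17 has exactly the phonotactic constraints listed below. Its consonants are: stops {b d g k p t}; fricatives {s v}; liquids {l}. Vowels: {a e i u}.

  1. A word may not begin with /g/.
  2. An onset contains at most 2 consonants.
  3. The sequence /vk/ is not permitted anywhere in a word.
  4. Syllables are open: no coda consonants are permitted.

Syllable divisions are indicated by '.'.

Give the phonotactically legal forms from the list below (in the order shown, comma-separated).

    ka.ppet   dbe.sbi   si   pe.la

dbe.sbi, si, pe.la

ka.ppet — violates constraint 4: syllable 2 coda /t/ has 1 consonant (> 0) → phonotactically illegal
dbe.sbi — σ1 onset /db/ (2C), coda /∅/ ok; σ2 onset /sb/ (2C), coda /∅/ ok → phonotactically legal
si — σ1 onset /s/, coda /∅/ ok → phonotactically legal
pe.la — σ1 onset /p/, coda /∅/ ok; σ2 onset /l/, coda /∅/ ok → phonotactically legal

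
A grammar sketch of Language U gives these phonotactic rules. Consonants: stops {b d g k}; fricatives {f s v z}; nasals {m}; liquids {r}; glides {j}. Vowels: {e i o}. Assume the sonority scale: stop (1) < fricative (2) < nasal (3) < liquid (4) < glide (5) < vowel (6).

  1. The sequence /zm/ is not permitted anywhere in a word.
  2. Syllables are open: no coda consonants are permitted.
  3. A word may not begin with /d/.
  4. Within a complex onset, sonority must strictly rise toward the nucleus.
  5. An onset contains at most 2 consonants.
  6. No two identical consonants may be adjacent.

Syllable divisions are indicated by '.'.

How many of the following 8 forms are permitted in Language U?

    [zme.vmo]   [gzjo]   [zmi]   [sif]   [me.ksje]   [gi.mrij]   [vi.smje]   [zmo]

[zme.vmo] — violates constraint 1: contains banned sequence /zm/ → not permitted
[gzjo] — violates constraint 5: syllable 1 onset /gzj/ has 3 consonants (> 2) → not permitted
[zmi] — violates constraint 1: contains banned sequence /zm/ → not permitted
[sif] — violates constraint 2: syllable 1 coda /f/ has 1 consonant (> 0) → not permitted
[me.ksje] — violates constraint 5: syllable 2 onset /ksj/ has 3 consonants (> 2) → not permitted
[gi.mrij] — violates constraint 2: syllable 2 coda /j/ has 1 consonant (> 0) → not permitted
[vi.smje] — violates constraint 5: syllable 2 onset /smj/ has 3 consonants (> 2) → not permitted
[zmo] — violates constraint 1: contains banned sequence /zm/ → not permitted
No form is permitted → 0.

0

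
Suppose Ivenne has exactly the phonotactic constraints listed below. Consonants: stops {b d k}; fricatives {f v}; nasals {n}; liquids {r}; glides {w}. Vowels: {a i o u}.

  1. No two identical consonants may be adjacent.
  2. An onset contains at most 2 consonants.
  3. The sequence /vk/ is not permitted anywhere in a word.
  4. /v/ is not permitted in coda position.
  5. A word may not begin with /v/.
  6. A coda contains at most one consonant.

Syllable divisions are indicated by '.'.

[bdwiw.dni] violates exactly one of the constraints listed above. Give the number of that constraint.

[bdwiw.dni]: syllable 1 onset /bdw/ has 3 consonants (> 2).
This is a violation of constraint 2: "An onset contains at most 2 consonants."
The remaining constraints (1, 3, 4, 5, 6) are satisfied.

2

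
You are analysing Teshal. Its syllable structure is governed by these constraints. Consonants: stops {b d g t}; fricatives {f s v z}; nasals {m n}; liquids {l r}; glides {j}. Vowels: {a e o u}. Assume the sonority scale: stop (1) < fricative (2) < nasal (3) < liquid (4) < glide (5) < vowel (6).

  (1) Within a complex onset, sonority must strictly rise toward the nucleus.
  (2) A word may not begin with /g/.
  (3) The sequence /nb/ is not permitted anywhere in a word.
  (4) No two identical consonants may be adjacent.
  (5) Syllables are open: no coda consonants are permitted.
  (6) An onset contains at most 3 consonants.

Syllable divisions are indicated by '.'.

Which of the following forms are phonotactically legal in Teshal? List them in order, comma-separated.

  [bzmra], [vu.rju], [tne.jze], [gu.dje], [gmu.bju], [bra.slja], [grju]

[vu.rju], [bra.slja]

[bzmra] — violates constraint 6: syllable 1 onset /bzmr/ has 4 consonants (> 3) → phonotactically illegal
[vu.rju] — σ1 onset /v/, coda /∅/ ok; σ2 onset /rj/ (4→5 rises), coda /∅/ ok → phonotactically legal
[tne.jze] — violates constraint 1: syllable 2 onset /jz/: /j/ (glide, 5) → /z/ (fricative, 2) does not rise → phonotactically illegal
[gu.dje] — violates constraint 2: word begins with /g/ → phonotactically illegal
[gmu.bju] — violates constraint 2: word begins with /g/ → phonotactically illegal
[bra.slja] — σ1 onset /br/ (1→4 rises), coda /∅/ ok; σ2 onset /slj/ (2→4→5 rises), coda /∅/ ok → phonotactically legal
[grju] — violates constraint 2: word begins with /g/ → phonotactically illegal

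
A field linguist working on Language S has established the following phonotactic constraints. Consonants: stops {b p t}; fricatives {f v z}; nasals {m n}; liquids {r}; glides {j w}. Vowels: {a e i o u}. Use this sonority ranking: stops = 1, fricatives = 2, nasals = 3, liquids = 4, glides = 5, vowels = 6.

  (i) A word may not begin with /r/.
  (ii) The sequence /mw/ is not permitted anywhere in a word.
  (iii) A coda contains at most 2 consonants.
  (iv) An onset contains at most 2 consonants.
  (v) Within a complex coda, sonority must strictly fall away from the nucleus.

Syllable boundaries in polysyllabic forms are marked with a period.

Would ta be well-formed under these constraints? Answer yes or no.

yes

ta — σ1 onset /t/, coda /∅/ ok → well-formed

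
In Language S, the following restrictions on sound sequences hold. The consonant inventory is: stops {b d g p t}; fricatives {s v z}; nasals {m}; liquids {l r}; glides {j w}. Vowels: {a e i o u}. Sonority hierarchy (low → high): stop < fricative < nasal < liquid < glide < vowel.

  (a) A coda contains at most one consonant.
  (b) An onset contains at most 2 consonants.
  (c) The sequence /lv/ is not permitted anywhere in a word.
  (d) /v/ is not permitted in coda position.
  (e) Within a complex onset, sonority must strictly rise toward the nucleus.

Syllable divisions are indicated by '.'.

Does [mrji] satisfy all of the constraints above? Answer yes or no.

no

[mrji] — violates constraint (b): syllable 1 onset /mrj/ has 3 consonants (> 2) → phonotactically illegal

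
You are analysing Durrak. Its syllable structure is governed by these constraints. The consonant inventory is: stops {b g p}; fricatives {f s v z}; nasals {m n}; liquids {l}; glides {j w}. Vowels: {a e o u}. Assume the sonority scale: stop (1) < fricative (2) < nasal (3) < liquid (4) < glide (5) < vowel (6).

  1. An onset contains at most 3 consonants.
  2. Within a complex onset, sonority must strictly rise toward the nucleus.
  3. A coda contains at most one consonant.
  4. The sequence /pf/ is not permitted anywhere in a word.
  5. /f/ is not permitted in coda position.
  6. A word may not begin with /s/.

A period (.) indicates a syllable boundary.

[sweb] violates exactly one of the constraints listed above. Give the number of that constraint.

6

[sweb]: word begins with /s/.
This is a violation of constraint 6: "A word may not begin with /s/."
The remaining constraints (1, 2, 3, 4, 5) are satisfied.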